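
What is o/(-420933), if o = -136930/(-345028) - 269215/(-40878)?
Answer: -12310517195/742107751025859 ≈ -1.6589e-5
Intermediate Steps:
o = 12310517195/1763006823 (o = -136930*(-1/345028) - 269215*(-1/40878) = 68465/172514 + 269215/40878 = 12310517195/1763006823 ≈ 6.9827)
o/(-420933) = (12310517195/1763006823)/(-420933) = (12310517195/1763006823)*(-1/420933) = -12310517195/742107751025859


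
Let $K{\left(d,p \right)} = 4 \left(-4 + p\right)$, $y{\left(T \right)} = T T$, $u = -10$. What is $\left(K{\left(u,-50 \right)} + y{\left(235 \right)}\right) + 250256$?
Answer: $305265$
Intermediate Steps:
$y{\left(T \right)} = T^{2}$
$K{\left(d,p \right)} = -16 + 4 p$
$\left(K{\left(u,-50 \right)} + y{\left(235 \right)}\right) + 250256 = \left(\left(-16 + 4 \left(-50\right)\right) + 235^{2}\right) + 250256 = \left(\left(-16 - 200\right) + 55225\right) + 250256 = \left(-216 + 55225\right) + 250256 = 55009 + 250256 = 305265$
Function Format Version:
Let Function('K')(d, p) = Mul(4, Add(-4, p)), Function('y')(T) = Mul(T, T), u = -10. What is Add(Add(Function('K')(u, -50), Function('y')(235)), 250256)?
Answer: 305265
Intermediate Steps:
Function('y')(T) = Pow(T, 2)
Function('K')(d, p) = Add(-16, Mul(4, p))
Add(Add(Function('K')(u, -50), Function('y')(235)), 250256) = Add(Add(Add(-16, Mul(4, -50)), Pow(235, 2)), 250256) = Add(Add(Add(-16, -200), 55225), 250256) = Add(Add(-216, 55225), 250256) = Add(55009, 250256) = 305265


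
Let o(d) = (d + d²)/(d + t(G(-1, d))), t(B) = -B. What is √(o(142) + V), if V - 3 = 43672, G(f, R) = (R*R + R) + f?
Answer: √868282653/141 ≈ 208.98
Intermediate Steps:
G(f, R) = R + f + R² (G(f, R) = (R² + R) + f = (R + R²) + f = R + f + R²)
V = 43675 (V = 3 + 43672 = 43675)
o(d) = (d + d²)/(1 - d²) (o(d) = (d + d²)/(d - (d - 1 + d²)) = (d + d²)/(d - (-1 + d + d²)) = (d + d²)/(d + (1 - d - d²)) = (d + d²)/(1 - d²))
√(o(142) + V) = √(-1*142/(-1 + 142) + 43675) = √(-1*142/141 + 43675) = √(-1*142*1/141 + 43675) = √(-142/141 + 43675) = √(6158033/141) = √868282653/141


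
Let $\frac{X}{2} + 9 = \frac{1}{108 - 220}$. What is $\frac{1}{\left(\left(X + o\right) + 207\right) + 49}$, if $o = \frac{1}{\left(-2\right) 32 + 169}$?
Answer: $\frac{120}{28559} \approx 0.0042018$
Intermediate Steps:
$X = - \frac{1009}{56}$ ($X = -18 + \frac{2}{108 - 220} = -18 + \frac{2}{-112} = -18 + 2 \left(- \frac{1}{112}\right) = -18 - \frac{1}{56} = - \frac{1009}{56} \approx -18.018$)
$o = \frac{1}{105}$ ($o = \frac{1}{-64 + 169} = \frac{1}{105} \approx 0.0095238$)
$\frac{1}{\left(\left(X + o\right) + 207\right) + 49} = \frac{1}{\left(\left(- \frac{1009}{56} + \frac{1}{105}\right) + 207\right) + 49} = \frac{1}{\left(- \frac{2161}{120} + 207\right) + 49} = \frac{1}{\frac{22679}{120} + 49} = \frac{1}{\frac{28559}{120}} = \frac{120}{28559}$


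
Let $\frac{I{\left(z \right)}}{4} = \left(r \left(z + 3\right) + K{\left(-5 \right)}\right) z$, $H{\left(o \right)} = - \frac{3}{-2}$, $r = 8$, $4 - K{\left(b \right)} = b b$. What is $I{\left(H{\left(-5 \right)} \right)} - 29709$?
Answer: $-29619$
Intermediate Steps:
$K{\left(b \right)} = 4 - b^{2}$ ($K{\left(b \right)} = 4 - b b = 4 - b^{2}$)
$H{\left(o \right)} = \frac{3}{2}$ ($H{\left(o \right)} = \left(-3\right) \left(- \frac{1}{2}\right) = \frac{3}{2}$)
$I{\left(z \right)} = 4 z \left(3 + 8 z\right)$ ($I{\left(z \right)} = 4 \left(8 \left(z + 3\right) + \left(4 - \left(-5\right)^{2}\right)\right) z = 4 \left(8 \left(3 + z\right) + \left(4 - 25\right)\right) z = 4 \left(\left(24 + 8 z\right) + \left(4 - 25\right)\right) z = 4 \left(\left(24 + 8 z\right) - 21\right) z = 4 \left(3 + 8 z\right) z = 4 z \left(3 + 8 z\right)$)
$I{\left(H{\left(-5 \right)} \right)} - 29709 = 4 \cdot \frac{3}{2} \left(3 + 8 \cdot \frac{3}{2}\right) - 29709 = 4 \cdot \frac{3}{2} \left(3 + 12\right) - 29709 = 4 \cdot \frac{3}{2} \cdot 15 - 29709 = 90 - 29709 = -29619$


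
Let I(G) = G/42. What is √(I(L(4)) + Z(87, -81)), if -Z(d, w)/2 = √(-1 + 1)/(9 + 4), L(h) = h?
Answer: √42/21 ≈ 0.30861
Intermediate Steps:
I(G) = G/42 (I(G) = G*(1/42) = G/42)
Z(d, w) = 0 (Z(d, w) = -2*√(-1 + 1)/(9 + 4) = -2*√0/13 = -2*0/13 = -2*0 = 0)
√(I(L(4)) + Z(87, -81)) = √((1/42)*4 + 0) = √(2/21 + 0) = √(2/21) = √42/21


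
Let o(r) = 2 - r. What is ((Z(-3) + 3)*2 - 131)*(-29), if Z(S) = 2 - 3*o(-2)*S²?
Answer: 9773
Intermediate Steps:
Z(S) = 2 - 12*S² (Z(S) = 2 - 3*(2 - 1*(-2))*S² = 2 - 3*(2 + 2)*S² = 2 - 12*S²)
((Z(-3) + 3)*2 - 131)*(-29) = (((2 - 12*(-3)²) + 3)*2 - 131)*(-29) = (((2 - 12*9) + 3)*2 - 131)*(-29) = (((2 - 108) + 3)*2 - 131)*(-29) = ((-106 + 3)*2 - 131)*(-29) = (-103*2 - 131)*(-29) = (-206 - 131)*(-29) = -337*(-29) = 9773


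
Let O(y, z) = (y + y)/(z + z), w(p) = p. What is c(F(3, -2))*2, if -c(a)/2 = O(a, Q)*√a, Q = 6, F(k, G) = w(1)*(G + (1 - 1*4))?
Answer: 10*I*√5/3 ≈ 7.4536*I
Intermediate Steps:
F(k, G) = -3 + G (F(k, G) = 1*(G + (1 - 1*4)) = 1*(G + (1 - 4)) = 1*(G - 3) = 1*(-3 + G) = -3 + G)
O(y, z) = y/z (O(y, z) = (2*y)/((2*z)) = (2*y)*(1/(2*z)) = y/z)
c(a) = -a^(3/2)/3 (c(a) = -2*a/6*√a = -a^(3/2)/3)
c(F(3, -2))*2 = -(-3 - 2)^(3/2)/3*2 = -(-5)*I*√5/3*2 = (5*I*√5/3)*2 = 10*I*√5/3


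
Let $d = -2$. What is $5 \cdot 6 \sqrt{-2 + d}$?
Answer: $60 i \approx 60.0 i$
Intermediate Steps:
$5 \cdot 6 \sqrt{-2 + d} = 5 \cdot 6 \sqrt{-2 - 2} = 30 \sqrt{-4} = 30 \cdot 2 i = 60 i$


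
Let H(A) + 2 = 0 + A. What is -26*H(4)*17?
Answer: -884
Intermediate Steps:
H(A) = -2 + A (H(A) = -2 + (0 + A) = -2 + A)
-26*H(4)*17 = -26*(-2 + 4)*17 = -26*2*17 = -52*17 = -884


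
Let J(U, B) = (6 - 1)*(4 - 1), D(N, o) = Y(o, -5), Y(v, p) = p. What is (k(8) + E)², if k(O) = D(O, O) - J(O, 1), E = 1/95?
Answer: 3606201/9025 ≈ 399.58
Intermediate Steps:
D(N, o) = -5
J(U, B) = 15 (J(U, B) = 5*3 = 15)
E = 1/95 ≈ 0.010526
k(O) = -20 (k(O) = -5 - 1*15 = -5 - 15 = -20)
(k(8) + E)² = (-20 + 1/95)² = (-1899/95)² = 3606201/9025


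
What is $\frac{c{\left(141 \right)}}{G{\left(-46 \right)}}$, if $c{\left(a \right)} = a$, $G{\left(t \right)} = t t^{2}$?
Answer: $- \frac{141}{97336} \approx -0.0014486$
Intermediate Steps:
$G{\left(t \right)} = t^{3}$
$\frac{c{\left(141 \right)}}{G{\left(-46 \right)}} = \frac{141}{\left(-46\right)^{3}} = \frac{141}{-97336} = 141 \left(- \frac{1}{97336}\right) = - \frac{141}{97336}$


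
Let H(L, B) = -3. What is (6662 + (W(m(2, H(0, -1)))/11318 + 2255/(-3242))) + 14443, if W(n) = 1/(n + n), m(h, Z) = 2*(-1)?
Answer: 1548758626959/73385912 ≈ 21104.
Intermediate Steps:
m(h, Z) = -2
W(n) = 1/(2*n)
(6662 + (W(m(2, H(0, -1)))/11318 + 2255/(-3242))) + 14443 = (6662 + (((½)/(-2))/11318 + 2255/(-3242))) + 14443 = (6662 + (((½)*(-½))*(1/11318) + 2255*(-1/3242))) + 14443 = (6662 + (-¼*1/11318 - 2255/3242)) + 14443 = (6662 + (-1/45272 - 2255/3242)) + 14443 = (6662 - 51045801/73385912) + 14443 = 488845899943/73385912 + 14443 = 1548758626959/73385912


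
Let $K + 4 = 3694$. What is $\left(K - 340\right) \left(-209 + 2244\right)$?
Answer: $6817250$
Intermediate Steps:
$K = 3690$ ($K = -4 + 3694 = 3690$)
$\left(K - 340\right) \left(-209 + 2244\right) = \left(3690 - 340\right) \left(-209 + 2244\right) = 3350 \cdot 2035 = 6817250$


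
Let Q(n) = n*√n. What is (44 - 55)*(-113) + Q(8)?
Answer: 1243 + 16*√2 ≈ 1265.6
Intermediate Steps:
Q(n) = n^(3/2)
(44 - 55)*(-113) + Q(8) = (44 - 55)*(-113) + 8^(3/2) = -11*(-113) + 16*√2 = 1243 + 16*√2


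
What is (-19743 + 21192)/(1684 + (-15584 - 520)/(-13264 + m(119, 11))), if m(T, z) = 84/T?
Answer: 81678681/94993838 ≈ 0.85983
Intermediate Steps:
(-19743 + 21192)/(1684 + (-15584 - 520)/(-13264 + m(119, 11))) = (-19743 + 21192)/(1684 + (-15584 - 520)/(-13264 + 84/119)) = 1449/(1684 - 16104/(-13264 + 84*(1/119))) = 1449/(1684 - 16104/(-13264 + 12/17)) = 1449/(1684 - 16104/(-225476/17)) = 1449/(1684 - 16104*(-17/225476)) = 1449/(1684 + 68442/56369) = 1449/(94993838/56369) = 1449*(56369/94993838) = 81678681/94993838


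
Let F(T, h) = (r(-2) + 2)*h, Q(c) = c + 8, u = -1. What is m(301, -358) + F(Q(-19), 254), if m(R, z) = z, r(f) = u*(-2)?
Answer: 658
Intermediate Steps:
r(f) = 2 (r(f) = -1*(-2) = 2)
Q(c) = 8 + c
F(T, h) = 4*h (F(T, h) = (2 + 2)*h = 4*h)
m(301, -358) + F(Q(-19), 254) = -358 + 4*254 = -358 + 1016 = 658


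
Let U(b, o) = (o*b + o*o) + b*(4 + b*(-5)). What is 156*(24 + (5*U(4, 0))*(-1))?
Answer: 53664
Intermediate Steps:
U(b, o) = o² + b*o + b*(4 - 5*b) (U(b, o) = (b*o + o²) + b*(4 - 5*b) = (o² + b*o) + b*(4 - 5*b) = o² + b*o + b*(4 - 5*b))
156*(24 + (5*U(4, 0))*(-1)) = 156*(24 + (5*(0² - 5*4² + 4*4 + 4*0))*(-1)) = 156*(24 + (5*(0 - 5*16 + 16 + 0))*(-1)) = 156*(24 + (5*(0 - 80 + 16 + 0))*(-1)) = 156*(24 + (5*(-64))*(-1)) = 156*(24 - 320*(-1)) = 156*(24 + 320) = 156*344 = 53664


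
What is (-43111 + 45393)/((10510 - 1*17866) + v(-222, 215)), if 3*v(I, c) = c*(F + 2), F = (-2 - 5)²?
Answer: -2282/3701 ≈ -0.61659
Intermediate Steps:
F = 49 (F = (-7)² = 49)
v(I, c) = 17*c (v(I, c) = (c*(49 + 2))/3 = (c*51)/3 = (51*c)/3 = 17*c)
(-43111 + 45393)/((10510 - 1*17866) + v(-222, 215)) = (-43111 + 45393)/((10510 - 1*17866) + 17*215) = 2282/((10510 - 17866) + 3655) = 2282/(-7356 + 3655) = 2282/(-3701) = 2282*(-1/3701) = -2282/3701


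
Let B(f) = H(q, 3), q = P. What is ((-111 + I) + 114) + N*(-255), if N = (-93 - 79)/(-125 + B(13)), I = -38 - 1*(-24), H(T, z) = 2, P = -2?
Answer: -15071/41 ≈ -367.59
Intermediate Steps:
q = -2
B(f) = 2
I = -14 (I = -38 + 24 = -14)
N = 172/123 (N = (-93 - 79)/(-125 + 2) = -172/(-123) = -172*(-1/123) = 172/123 ≈ 1.3984)
((-111 + I) + 114) + N*(-255) = ((-111 - 14) + 114) + (172/123)*(-255) = (-125 + 114) - 14620/41 = -11 - 14620/41 = -15071/41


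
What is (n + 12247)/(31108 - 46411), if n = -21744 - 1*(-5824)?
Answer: 3673/15303 ≈ 0.24002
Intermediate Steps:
n = -15920 (n = -21744 + 5824 = -15920)
(n + 12247)/(31108 - 46411) = (-15920 + 12247)/(31108 - 46411) = -3673/(-15303) = -3673*(-1/15303) = 3673/15303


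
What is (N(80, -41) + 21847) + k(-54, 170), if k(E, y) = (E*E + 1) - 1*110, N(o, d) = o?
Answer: 24734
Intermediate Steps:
k(E, y) = -109 + E² (k(E, y) = (E² + 1) - 110 = (1 + E²) - 110 = -109 + E²)
(N(80, -41) + 21847) + k(-54, 170) = (80 + 21847) + (-109 + (-54)²) = 21927 + (-109 + 2916) = 21927 + 2807 = 24734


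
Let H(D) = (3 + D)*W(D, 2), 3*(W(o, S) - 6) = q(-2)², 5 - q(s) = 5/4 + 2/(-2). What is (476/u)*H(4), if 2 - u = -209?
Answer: 540617/2532 ≈ 213.51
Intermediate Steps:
u = 211 (u = 2 - 1*(-209) = 2 + 209 = 211)
q(s) = 19/4 (q(s) = 5 - (5/4 + 2/(-2)) = 5 - (5*(¼) + 2*(-½)) = 5 - (5/4 - 1) = 5 - 1*¼ = 5 - ¼ = 19/4)
W(o, S) = 649/48 (W(o, S) = 6 + (19/4)²/3 = 6 + (⅓)*(361/16) = 6 + 361/48 = 649/48)
H(D) = 649/16 + 649*D/48 (H(D) = (3 + D)*(649/48) = 649/16 + 649*D/48)
(476/u)*H(4) = (476/211)*(649/16 + (649/48)*4) = (476*(1/211))*(649/16 + 649/12) = (476/211)*(4543/48) = 540617/2532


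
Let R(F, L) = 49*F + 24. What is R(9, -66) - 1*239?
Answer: 226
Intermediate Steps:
R(F, L) = 24 + 49*F
R(9, -66) - 1*239 = (24 + 49*9) - 1*239 = (24 + 441) - 239 = 465 - 239 = 226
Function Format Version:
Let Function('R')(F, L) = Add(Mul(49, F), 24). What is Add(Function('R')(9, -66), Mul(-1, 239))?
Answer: 226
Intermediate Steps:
Function('R')(F, L) = Add(24, Mul(49, F))
Add(Function('R')(9, -66), Mul(-1, 239)) = Add(Add(24, Mul(49, 9)), Mul(-1, 239)) = Add(Add(24, 441), -239) = Add(465, -239) = 226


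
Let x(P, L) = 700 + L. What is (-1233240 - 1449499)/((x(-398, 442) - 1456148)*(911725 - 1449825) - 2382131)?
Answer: -2682739/782936346469 ≈ -3.4265e-6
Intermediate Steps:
(-1233240 - 1449499)/((x(-398, 442) - 1456148)*(911725 - 1449825) - 2382131) = (-1233240 - 1449499)/(((700 + 442) - 1456148)*(911725 - 1449825) - 2382131) = -2682739/((1142 - 1456148)*(-538100) - 2382131) = -2682739/(-1455006*(-538100) - 2382131) = -2682739/(782938728600 - 2382131) = -2682739/782936346469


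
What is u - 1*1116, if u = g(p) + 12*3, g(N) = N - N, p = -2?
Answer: -1080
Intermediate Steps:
g(N) = 0
u = 36 (u = 0 + 12*3 = 0 + 36 = 36)
u - 1*1116 = 36 - 1*1116 = 36 - 1116 = -1080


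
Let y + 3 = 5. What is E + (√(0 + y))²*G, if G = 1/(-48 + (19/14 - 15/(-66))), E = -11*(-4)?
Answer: 78551/1787 ≈ 43.957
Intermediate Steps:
y = 2 (y = -3 + 5 = 2)
E = 44
G = -77/3574 (G = 1/(-48 + (19*(1/14) - 15*(-1/66))) = 1/(-48 + (19/14 + 5/22)) = 1/(-48 + 122/77) = 1/(-3574/77) = -77/3574 ≈ -0.021544)
E + (√(0 + y))²*G = 44 + (√(0 + 2))²*(-77/3574) = 44 + (√2)²*(-77/3574) = 44 + 2*(-77/3574) = 44 - 77/1787 = 78551/1787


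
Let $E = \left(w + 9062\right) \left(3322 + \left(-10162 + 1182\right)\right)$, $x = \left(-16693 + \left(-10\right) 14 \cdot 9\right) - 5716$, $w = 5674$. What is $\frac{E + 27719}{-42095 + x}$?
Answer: $\frac{83348569}{65764} \approx 1267.4$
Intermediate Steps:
$x = -23669$ ($x = \left(-16693 - 1260\right) - 5716 = -17953 - 5716 = -23669$)
$E = -83376288$ ($E = \left(5674 + 9062\right) \left(3322 + \left(-10162 + 1182\right)\right) = 14736 \left(3322 - 8980\right) = 14736 \left(-5658\right) = -83376288$)
$\frac{E + 27719}{-42095 + x} = \frac{-83376288 + 27719}{-42095 - 23669} = - \frac{83348569}{-65764} = \left(-83348569\right) \left(- \frac{1}{65764}\right) = \frac{83348569}{65764}$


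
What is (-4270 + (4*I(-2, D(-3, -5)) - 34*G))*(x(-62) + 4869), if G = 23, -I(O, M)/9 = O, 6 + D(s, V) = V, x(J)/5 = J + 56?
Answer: -24098220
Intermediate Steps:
x(J) = 280 + 5*J (x(J) = 5*(J + 56) = 5*(56 + J) = 280 + 5*J)
D(s, V) = -6 + V
I(O, M) = -9*O
(-4270 + (4*I(-2, D(-3, -5)) - 34*G))*(x(-62) + 4869) = (-4270 + (4*(-9*(-2)) - 34*23))*((280 + 5*(-62)) + 4869) = (-4270 + (4*18 - 782))*((280 - 310) + 4869) = (-4270 + (72 - 782))*(-30 + 4869) = (-4270 - 710)*4839 = -4980*4839 = -24098220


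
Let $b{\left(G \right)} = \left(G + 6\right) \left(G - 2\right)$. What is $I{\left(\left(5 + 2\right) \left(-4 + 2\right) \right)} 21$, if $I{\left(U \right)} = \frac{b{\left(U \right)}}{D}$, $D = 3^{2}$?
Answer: $\frac{896}{3} \approx 298.67$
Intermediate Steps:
$D = 9$
$b{\left(G \right)} = \left(-2 + G\right) \left(6 + G\right)$ ($b{\left(G \right)} = \left(6 + G\right) \left(-2 + G\right) = \left(-2 + G\right) \left(6 + G\right)$)
$I{\left(U \right)} = - \frac{4}{3} + \frac{U^{2}}{9} + \frac{4 U}{9}$ ($I{\left(U \right)} = \frac{-12 + U^{2} + 4 U}{9} = \left(-12 + U^{2} + 4 U\right) \frac{1}{9} = - \frac{4}{3} + \frac{U^{2}}{9} + \frac{4 U}{9}$)
$I{\left(\left(5 + 2\right) \left(-4 + 2\right) \right)} 21 = \left(- \frac{4}{3} + \frac{\left(\left(5 + 2\right) \left(-4 + 2\right)\right)^{2}}{9} + \frac{4 \left(5 + 2\right) \left(-4 + 2\right)}{9}\right) 21 = \left(- \frac{4}{3} + \frac{\left(7 \left(-2\right)\right)^{2}}{9} + \frac{4 \cdot 7 \left(-2\right)}{9}\right) 21 = \left(- \frac{4}{3} + \frac{\left(-14\right)^{2}}{9} + \frac{4}{9} \left(-14\right)\right) 21 = \left(- \frac{4}{3} + \frac{1}{9} \cdot 196 - \frac{56}{9}\right) 21 = \left(- \frac{4}{3} + \frac{196}{9} - \frac{56}{9}\right) 21 = \frac{128}{9} \cdot 21 = \frac{896}{3}$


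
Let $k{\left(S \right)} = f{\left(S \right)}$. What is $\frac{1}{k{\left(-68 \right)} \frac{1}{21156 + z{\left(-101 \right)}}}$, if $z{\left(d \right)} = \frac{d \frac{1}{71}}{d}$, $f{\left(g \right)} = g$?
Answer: $- \frac{1502077}{4828} \approx -311.12$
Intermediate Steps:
$k{\left(S \right)} = S$
$z{\left(d \right)} = \frac{1}{71}$ ($z{\left(d \right)} = \frac{d \frac{1}{71}}{d} = \frac{\frac{1}{71} d}{d} = \frac{1}{71}$)
$\frac{1}{k{\left(-68 \right)} \frac{1}{21156 + z{\left(-101 \right)}}} = \frac{1}{\left(-68\right) \frac{1}{21156 + \frac{1}{71}}} = \frac{1}{\left(-68\right) \frac{1}{\frac{1502077}{71}}} = \frac{1}{\left(-68\right) \frac{71}{1502077}} = \frac{1}{- \frac{4828}{1502077}} = - \frac{1502077}{4828}$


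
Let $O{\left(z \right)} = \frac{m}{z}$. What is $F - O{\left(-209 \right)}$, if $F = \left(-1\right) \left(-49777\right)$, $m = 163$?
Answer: $\frac{10403556}{209} \approx 49778.0$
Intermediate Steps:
$F = 49777$
$O{\left(z \right)} = \frac{163}{z}$
$F - O{\left(-209 \right)} = 49777 - \frac{163}{-209} = 49777 - 163 \left(- \frac{1}{209}\right) = 49777 - - \frac{163}{209} = 49777 + \frac{163}{209} = \frac{10403556}{209}$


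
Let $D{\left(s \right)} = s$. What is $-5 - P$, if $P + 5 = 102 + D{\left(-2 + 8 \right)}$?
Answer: $-108$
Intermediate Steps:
$P = 103$ ($P = -5 + \left(102 + \left(-2 + 8\right)\right) = -5 + \left(102 + 6\right) = -5 + 108 = 103$)
$-5 - P = -5 - 103 = -108$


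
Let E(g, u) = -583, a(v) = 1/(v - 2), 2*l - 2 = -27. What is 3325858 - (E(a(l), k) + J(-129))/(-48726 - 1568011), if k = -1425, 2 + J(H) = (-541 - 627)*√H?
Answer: 5377037684761/1616737 - 1168*I*√129/1616737 ≈ 3.3259e+6 - 0.0082054*I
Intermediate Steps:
J(H) = -2 - 1168*√H (J(H) = -2 + (-541 - 627)*√H = -2 - 1168*√H)
l = -25/2 (l = 1 + (½)*(-27) = 1 - 27/2 = -25/2 ≈ -12.500)
a(v) = 1/(-2 + v)
3325858 - (E(a(l), k) + J(-129))/(-48726 - 1568011) = 3325858 - (-583 + (-2 - 1168*I*√129))/(-48726 - 1568011) = 3325858 - (-583 + (-2 - 1168*I*√129))/(-1616737) = 3325858 - (-583 + (-2 - 1168*I*√129))*(-1)/1616737 = 3325858 - (-585 - 1168*I*√129)*(-1)/1616737 = 3325858 - (585/1616737 + 1168*I*√129/1616737) = 3325858 + (-585/1616737 - 1168*I*√129/1616737) = 5377037684761/1616737 - 1168*I*√129/1616737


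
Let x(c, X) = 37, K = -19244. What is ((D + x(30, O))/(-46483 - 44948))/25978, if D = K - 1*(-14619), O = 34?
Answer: 74/38309589 ≈ 1.9316e-6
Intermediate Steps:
D = -4625 (D = -19244 - 1*(-14619) = -19244 + 14619 = -4625)
((D + x(30, O))/(-46483 - 44948))/25978 = ((-4625 + 37)/(-46483 - 44948))/25978 = -4588/(-91431)*(1/25978) = -4588*(-1/91431)*(1/25978) = (4588/91431)*(1/25978) = 74/38309589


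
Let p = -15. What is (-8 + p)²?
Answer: 529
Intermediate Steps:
(-8 + p)² = (-8 - 15)² = (-23)² = 529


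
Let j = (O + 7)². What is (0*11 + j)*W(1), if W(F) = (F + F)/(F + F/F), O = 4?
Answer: 121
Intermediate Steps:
j = 121 (j = (4 + 7)² = 11² = 121)
W(F) = 2*F/(1 + F) (W(F) = (2*F)/(F + 1) = (2*F)/(1 + F) = 2*F/(1 + F))
(0*11 + j)*W(1) = (0*11 + 121)*(2*1/(1 + 1)) = (0 + 121)*(2*1/2) = 121*(2*1*(½)) = 121*1 = 121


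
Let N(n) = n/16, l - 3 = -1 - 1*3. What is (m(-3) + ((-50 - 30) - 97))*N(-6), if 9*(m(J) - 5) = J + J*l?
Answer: 129/2 ≈ 64.500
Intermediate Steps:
l = -1 (l = 3 + (-1 - 1*3) = 3 + (-1 - 3) = 3 - 4 = -1)
m(J) = 5 (m(J) = 5 + (J + J*(-1))/9 = 5 + (J - J)/9 = 5 + (⅑)*0 = 5 + 0 = 5)
N(n) = n/16 (N(n) = n*(1/16) = n/16)
(m(-3) + ((-50 - 30) - 97))*N(-6) = (5 + ((-50 - 30) - 97))*((1/16)*(-6)) = (5 + (-80 - 97))*(-3/8) = (5 - 177)*(-3/8) = -172*(-3/8) = 129/2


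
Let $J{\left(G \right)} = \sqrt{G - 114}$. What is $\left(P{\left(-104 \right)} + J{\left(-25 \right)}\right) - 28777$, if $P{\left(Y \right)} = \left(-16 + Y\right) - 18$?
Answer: $-28915 + i \sqrt{139} \approx -28915.0 + 11.79 i$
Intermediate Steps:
$J{\left(G \right)} = \sqrt{-114 + G}$
$P{\left(Y \right)} = -34 + Y$
$\left(P{\left(-104 \right)} + J{\left(-25 \right)}\right) - 28777 = \left(\left(-34 - 104\right) + \sqrt{-114 - 25}\right) - 28777 = \left(-138 + \sqrt{-139}\right) - 28777 = \left(-138 + i \sqrt{139}\right) - 28777 = -28915 + i \sqrt{139}$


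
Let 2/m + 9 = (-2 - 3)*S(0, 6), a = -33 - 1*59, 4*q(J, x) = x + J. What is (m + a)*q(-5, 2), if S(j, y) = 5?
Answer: 4695/68 ≈ 69.044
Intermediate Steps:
q(J, x) = J/4 + x/4 (q(J, x) = (x + J)/4 = (J + x)/4 = J/4 + x/4)
a = -92 (a = -33 - 59 = -92)
m = -1/17 (m = 2/(-9 + (-2 - 3)*5) = 2/(-9 - 5*5) = 2/(-9 - 25) = 2/(-34) = 2*(-1/34) = -1/17 ≈ -0.058824)
(m + a)*q(-5, 2) = (-1/17 - 92)*((1/4)*(-5) + (1/4)*2) = -1565*(-5/4 + 1/2)/17 = -1565/17*(-3/4) = 4695/68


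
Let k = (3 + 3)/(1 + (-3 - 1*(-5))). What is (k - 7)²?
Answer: 25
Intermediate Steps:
k = 2 (k = 6/(1 + (-3 + 5)) = 6/(1 + 2) = 6/3 = 6*(⅓) = 2)
(k - 7)² = (2 - 7)² = (-5)² = 25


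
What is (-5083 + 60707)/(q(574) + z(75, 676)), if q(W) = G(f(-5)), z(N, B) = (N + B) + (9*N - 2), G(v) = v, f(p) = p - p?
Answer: 6953/178 ≈ 39.062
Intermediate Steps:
f(p) = 0
z(N, B) = -2 + B + 10*N (z(N, B) = (B + N) + (-2 + 9*N) = -2 + B + 10*N)
q(W) = 0
(-5083 + 60707)/(q(574) + z(75, 676)) = (-5083 + 60707)/(0 + (-2 + 676 + 10*75)) = 55624/(0 + (-2 + 676 + 750)) = 55624/(0 + 1424) = 55624/1424 = 55624*(1/1424) = 6953/178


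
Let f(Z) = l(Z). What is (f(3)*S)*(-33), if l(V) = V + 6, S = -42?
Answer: 12474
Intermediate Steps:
l(V) = 6 + V
f(Z) = 6 + Z
(f(3)*S)*(-33) = ((6 + 3)*(-42))*(-33) = (9*(-42))*(-33) = -378*(-33) = 12474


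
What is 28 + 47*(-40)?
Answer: -1852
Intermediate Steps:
28 + 47*(-40) = 28 - 1880 = -1852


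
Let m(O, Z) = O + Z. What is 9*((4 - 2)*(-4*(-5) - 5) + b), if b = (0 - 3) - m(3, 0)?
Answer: 216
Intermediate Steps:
b = -6 (b = (0 - 3) - (3 + 0) = -3 - 1*3 = -3 - 3 = -6)
9*((4 - 2)*(-4*(-5) - 5) + b) = 9*((4 - 2)*(-4*(-5) - 5) - 6) = 9*(2*(20 - 5) - 6) = 9*(2*15 - 6) = 9*(30 - 6) = 9*24 = 216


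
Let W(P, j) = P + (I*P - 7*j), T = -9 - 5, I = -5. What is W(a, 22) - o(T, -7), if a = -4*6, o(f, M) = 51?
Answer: -109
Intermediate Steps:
T = -14
a = -24
W(P, j) = -7*j - 4*P (W(P, j) = P + (-5*P - 7*j) = P + (-7*j - 5*P) = -7*j - 4*P)
W(a, 22) - o(T, -7) = (-7*22 - 4*(-24)) - 1*51 = (-154 + 96) - 51 = -58 - 51 = -109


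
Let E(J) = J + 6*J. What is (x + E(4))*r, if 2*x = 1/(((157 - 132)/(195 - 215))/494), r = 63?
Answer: -53424/5 ≈ -10685.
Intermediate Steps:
E(J) = 7*J
x = -988/5 (x = 1/(2*((((157 - 132)/(195 - 215))/494))) = 1/(2*(((25/(-20))*(1/494)))) = 1/(2*(((25*(-1/20))*(1/494)))) = 1/(2*((-5/4*1/494))) = 1/(2*(-5/1976)) = (½)*(-1976/5) = -988/5 ≈ -197.60)
(x + E(4))*r = (-988/5 + 7*4)*63 = (-988/5 + 28)*63 = -848/5*63 = -53424/5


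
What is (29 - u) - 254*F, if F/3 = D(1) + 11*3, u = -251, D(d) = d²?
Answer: -25628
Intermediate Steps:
F = 102 (F = 3*(1² + 11*3) = 3*(1 + 33) = 3*34 = 102)
(29 - u) - 254*F = (29 - 1*(-251)) - 254*102 = (29 + 251) - 25908 = 280 - 25908 = -25628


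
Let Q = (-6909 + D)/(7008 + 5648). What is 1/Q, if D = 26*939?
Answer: 12656/17505 ≈ 0.72299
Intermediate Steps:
D = 24414
Q = 17505/12656 (Q = (-6909 + 24414)/(7008 + 5648) = 17505/12656 ≈ 1.3831)
1/Q = 1/(17505/12656) = 12656/17505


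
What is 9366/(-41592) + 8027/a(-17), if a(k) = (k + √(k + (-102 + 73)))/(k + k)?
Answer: 32161225857/2322220 + 272918*I*√46/335 ≈ 13849.0 + 5525.4*I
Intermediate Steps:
a(k) = (k + √(-29 + k))/(2*k) (a(k) = (k + √(k - 29))/((2*k)) = (k + √(-29 + k))*(1/(2*k)) = (k + √(-29 + k))/(2*k))
9366/(-41592) + 8027/a(-17) = 9366/(-41592) + 8027/(((½)*(-17 + √(-29 - 17))/(-17))) = 9366*(-1/41592) + 8027/(((½)*(-1/17)*(-17 + √(-46)))) = -1561/6932 + 8027/(((½)*(-1/17)*(-17 + I*√46))) = -1561/6932 + 8027/(½ - I*√46/34)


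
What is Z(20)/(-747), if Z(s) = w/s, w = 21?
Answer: -7/4980 ≈ -0.0014056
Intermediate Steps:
Z(s) = 21/s
Z(20)/(-747) = (21/20)/(-747) = (21*(1/20))*(-1/747) = (21/20)*(-1/747) = -7/4980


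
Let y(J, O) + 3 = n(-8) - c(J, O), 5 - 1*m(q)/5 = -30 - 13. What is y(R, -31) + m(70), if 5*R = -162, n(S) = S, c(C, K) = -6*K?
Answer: 43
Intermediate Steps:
m(q) = 240 (m(q) = 25 - 5*(-30 - 13) = 25 - 5*(-43) = 25 + 215 = 240)
R = -162/5 (R = (⅕)*(-162) = -162/5 ≈ -32.400)
y(J, O) = -11 + 6*O (y(J, O) = -3 + (-8 - (-6)*O) = -3 + (-8 + 6*O) = -11 + 6*O)
y(R, -31) + m(70) = (-11 + 6*(-31)) + 240 = (-11 - 186) + 240 = -197 + 240 = 43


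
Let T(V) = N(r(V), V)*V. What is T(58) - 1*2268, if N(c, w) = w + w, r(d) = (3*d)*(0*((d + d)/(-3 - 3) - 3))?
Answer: 4460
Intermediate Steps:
r(d) = 0 (r(d) = (3*d)*(0*((2*d)/(-6) - 3)) = (3*d)*(0*((2*d)*(-1/6) - 3)) = (3*d)*(0*(-d/3 - 3)) = (3*d)*(0*(-3 - d/3)) = (3*d)*0 = 0)
N(c, w) = 2*w
T(V) = 2*V**2 (T(V) = (2*V)*V = 2*V**2)
T(58) - 1*2268 = 2*58**2 - 1*2268 = 2*3364 - 2268 = 6728 - 2268 = 4460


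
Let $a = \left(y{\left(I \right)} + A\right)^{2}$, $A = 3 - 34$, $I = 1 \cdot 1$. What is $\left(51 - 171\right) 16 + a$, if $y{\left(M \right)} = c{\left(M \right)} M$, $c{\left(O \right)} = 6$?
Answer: $-1295$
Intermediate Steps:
$I = 1$
$y{\left(M \right)} = 6 M$
$A = -31$
$a = 625$ ($a = \left(6 \cdot 1 - 31\right)^{2} = \left(6 - 31\right)^{2} = \left(-25\right)^{2} = 625$)
$\left(51 - 171\right) 16 + a = \left(51 - 171\right) 16 + 625 = \left(-120\right) 16 + 625 = -1920 + 625 = -1295$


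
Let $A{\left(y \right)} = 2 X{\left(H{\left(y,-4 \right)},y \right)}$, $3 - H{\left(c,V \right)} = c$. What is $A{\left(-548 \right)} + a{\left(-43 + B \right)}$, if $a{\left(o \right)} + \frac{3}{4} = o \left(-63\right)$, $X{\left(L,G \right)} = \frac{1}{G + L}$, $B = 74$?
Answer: $- \frac{23437}{12} \approx -1953.1$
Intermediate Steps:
$H{\left(c,V \right)} = 3 - c$
$a{\left(o \right)} = - \frac{3}{4} - 63 o$ ($a{\left(o \right)} = - \frac{3}{4} + o \left(-63\right) = - \frac{3}{4} - 63 o$)
$A{\left(y \right)} = \frac{2}{3}$ ($A{\left(y \right)} = \frac{2}{y - \left(-3 + y\right)} = \frac{2}{3}$)
$A{\left(-548 \right)} + a{\left(-43 + B \right)} = \frac{2}{3} - \left(\frac{3}{4} + 63 \left(-43 + 74\right)\right) = \frac{2}{3} - \frac{7815}{4} = - \frac{23437}{12}$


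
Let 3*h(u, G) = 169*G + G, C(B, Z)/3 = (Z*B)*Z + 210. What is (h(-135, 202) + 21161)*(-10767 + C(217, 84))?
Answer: 149451338179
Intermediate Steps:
C(B, Z) = 630 + 3*B*Z**2 (C(B, Z) = 3*((Z*B)*Z + 210) = 3*((B*Z)*Z + 210) = 3*(B*Z**2 + 210) = 3*(210 + B*Z**2) = 630 + 3*B*Z**2)
h(u, G) = 170*G/3 (h(u, G) = (169*G + G)/3 = (170*G)/3 = 170*G/3)
(h(-135, 202) + 21161)*(-10767 + C(217, 84)) = ((170/3)*202 + 21161)*(-10767 + (630 + 3*217*84**2)) = (34340/3 + 21161)*(-10767 + (630 + 3*217*7056)) = 97823*(-10767 + (630 + 4593456))/3 = 97823*(-10767 + 4594086)/3 = (97823/3)*4583319 = 149451338179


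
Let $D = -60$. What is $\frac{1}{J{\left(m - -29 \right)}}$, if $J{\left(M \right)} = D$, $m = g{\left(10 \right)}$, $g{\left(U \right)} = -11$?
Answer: $- \frac{1}{60} \approx -0.016667$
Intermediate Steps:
$m = -11$
$J{\left(M \right)} = -60$
$\frac{1}{J{\left(m - -29 \right)}} = \frac{1}{-60} = - \frac{1}{60}$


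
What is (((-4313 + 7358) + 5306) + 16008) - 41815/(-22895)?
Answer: 111548224/4579 ≈ 24361.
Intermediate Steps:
(((-4313 + 7358) + 5306) + 16008) - 41815/(-22895) = ((3045 + 5306) + 16008) - 41815*(-1)/22895 = (8351 + 16008) - 1*(-8363/4579) = 24359 + 8363/4579 = 111548224/4579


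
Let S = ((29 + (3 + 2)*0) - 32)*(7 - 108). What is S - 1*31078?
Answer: -30775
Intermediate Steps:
S = 303 (S = ((29 + 5*0) - 32)*(-101) = ((29 + 0) - 32)*(-101) = (29 - 32)*(-101) = -3*(-101) = 303)
S - 1*31078 = 303 - 1*31078 = 303 - 31078 = -30775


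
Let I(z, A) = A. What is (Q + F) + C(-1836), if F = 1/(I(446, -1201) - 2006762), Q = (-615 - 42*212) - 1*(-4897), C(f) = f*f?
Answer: 6759353639861/2007963 ≈ 3.3663e+6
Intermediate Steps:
C(f) = f²
Q = -4622 (Q = (-615 - 8904) + 4897 = -9519 + 4897 = -4622)
F = -1/2007963 (F = 1/(-1201 - 2006762) = 1/(-2007963) = -1/2007963 ≈ -4.9802e-7)
(Q + F) + C(-1836) = (-4622 - 1/2007963) + (-1836)² = -9280804987/2007963 + 3370896 = 6759353639861/2007963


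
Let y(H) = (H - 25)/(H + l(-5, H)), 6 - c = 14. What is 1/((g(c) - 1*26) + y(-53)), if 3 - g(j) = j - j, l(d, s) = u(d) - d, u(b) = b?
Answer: -53/1141 ≈ -0.046450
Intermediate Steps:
c = -8 (c = 6 - 1*14 = 6 - 14 = -8)
l(d, s) = 0 (l(d, s) = d - d = 0)
g(j) = 3 (g(j) = 3 - (j - j) = 3 - 1*0 = 3 + 0 = 3)
y(H) = (-25 + H)/H (y(H) = (H - 25)/(H + 0) = (-25 + H)/H)
1/((g(c) - 1*26) + y(-53)) = 1/((3 - 1*26) + (-25 - 53)/(-53)) = 1/((3 - 26) - 1/53*(-78)) = 1/(-23 + 78/53) = 1/(-1141/53) = -53/1141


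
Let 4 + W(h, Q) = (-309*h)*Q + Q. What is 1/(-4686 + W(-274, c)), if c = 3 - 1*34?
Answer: -1/2629367 ≈ -3.8032e-7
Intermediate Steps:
c = -31 (c = 3 - 34 = -31)
W(h, Q) = -4 + Q - 309*Q*h (W(h, Q) = -4 + ((-309*h)*Q + Q) = -4 + (-309*Q*h + Q) = -4 + (Q - 309*Q*h) = -4 + Q - 309*Q*h)
1/(-4686 + W(-274, c)) = 1/(-4686 + (-4 - 31 - 309*(-31)*(-274))) = 1/(-4686 + (-4 - 31 - 2624646)) = 1/(-4686 - 2624681) = 1/(-2629367) = -1/2629367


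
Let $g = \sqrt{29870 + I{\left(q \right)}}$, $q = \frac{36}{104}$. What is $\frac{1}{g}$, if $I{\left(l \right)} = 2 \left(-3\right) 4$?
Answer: $\frac{\sqrt{29846}}{29846} \approx 0.0057884$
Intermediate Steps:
$q = \frac{9}{26}$ ($q = 36 \cdot \frac{1}{104} = \frac{9}{26} \approx 0.34615$)
$I{\left(l \right)} = -24$ ($I{\left(l \right)} = \left(-6\right) 4 = -24$)
$g = \sqrt{29846}$ ($g = \sqrt{29870 - 24} = \sqrt{29846} \approx 172.76$)
$\frac{1}{g} = \frac{1}{\sqrt{29846}} = \frac{\sqrt{29846}}{29846}$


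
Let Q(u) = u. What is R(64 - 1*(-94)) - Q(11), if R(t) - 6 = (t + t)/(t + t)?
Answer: -4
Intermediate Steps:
R(t) = 7 (R(t) = 6 + (t + t)/(t + t) = 6 + (2*t)/((2*t)) = 6 + (2*t)*(1/(2*t)) = 6 + 1 = 7)
R(64 - 1*(-94)) - Q(11) = 7 - 1*11 = 7 - 11 = -4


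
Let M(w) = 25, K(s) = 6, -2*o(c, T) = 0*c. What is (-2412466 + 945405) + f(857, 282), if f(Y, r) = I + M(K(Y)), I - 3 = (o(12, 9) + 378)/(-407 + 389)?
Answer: -1467054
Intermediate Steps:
o(c, T) = 0 (o(c, T) = -0*c = -½*0 = 0)
I = -18 (I = 3 + (0 + 378)/(-407 + 389) = 3 + 378/(-18) = 3 + 378*(-1/18) = 3 - 21 = -18)
f(Y, r) = 7 (f(Y, r) = -18 + 25 = 7)
(-2412466 + 945405) + f(857, 282) = (-2412466 + 945405) + 7 = -1467061 + 7 = -1467054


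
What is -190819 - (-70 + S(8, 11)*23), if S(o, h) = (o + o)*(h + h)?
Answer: -198845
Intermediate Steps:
S(o, h) = 4*h*o (S(o, h) = (2*o)*(2*h) = 4*h*o)
-190819 - (-70 + S(8, 11)*23) = -190819 - (-70 + (4*11*8)*23) = -190819 - (-70 + 352*23) = -190819 - (-70 + 8096) = -190819 - 1*8026 = -190819 - 8026 = -198845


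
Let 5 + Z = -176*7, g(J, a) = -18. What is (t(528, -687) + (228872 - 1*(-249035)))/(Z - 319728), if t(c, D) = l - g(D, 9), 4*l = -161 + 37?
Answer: -20778/13955 ≈ -1.4889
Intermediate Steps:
l = -31 (l = (-161 + 37)/4 = (1/4)*(-124) = -31)
t(c, D) = -13 (t(c, D) = -31 - 1*(-18) = -31 + 18 = -13)
Z = -1237 (Z = -5 - 176*7 = -5 - 1232 = -1237)
(t(528, -687) + (228872 - 1*(-249035)))/(Z - 319728) = (-13 + (228872 - 1*(-249035)))/(-1237 - 319728) = (-13 + (228872 + 249035))/(-320965) = (-13 + 477907)*(-1/320965) = 477894*(-1/320965) = -20778/13955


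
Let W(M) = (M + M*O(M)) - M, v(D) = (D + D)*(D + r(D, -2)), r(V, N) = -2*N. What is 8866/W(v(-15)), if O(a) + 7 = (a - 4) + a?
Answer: 403/9735 ≈ 0.041397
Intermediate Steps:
O(a) = -11 + 2*a (O(a) = -7 + ((a - 4) + a) = -7 + ((-4 + a) + a) = -7 + (-4 + 2*a) = -11 + 2*a)
v(D) = 2*D*(4 + D) (v(D) = (D + D)*(D - 2*(-2)) = (2*D)*(D + 4) = (2*D)*(4 + D) = 2*D*(4 + D))
W(M) = M*(-11 + 2*M) (W(M) = (M + M*(-11 + 2*M)) - M = M*(-11 + 2*M))
8866/W(v(-15)) = 8866/(((2*(-15)*(4 - 15))*(-11 + 2*(2*(-15)*(4 - 15))))) = 8866/(((2*(-15)*(-11))*(-11 + 2*(2*(-15)*(-11))))) = 8866/((330*(-11 + 2*330))) = 8866/((330*(-11 + 660))) = 8866/((330*649)) = 8866/214170 = 8866*(1/214170) = 403/9735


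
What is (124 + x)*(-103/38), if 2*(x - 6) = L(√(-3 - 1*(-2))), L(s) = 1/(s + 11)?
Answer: -3268293/9272 + 103*I/9272 ≈ -352.49 + 0.011109*I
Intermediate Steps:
L(s) = 1/(11 + s)
x = 6 + (11 - I)/244 (x = 6 + 1/(2*(11 + √(-3 - 1*(-2)))) = 6 + 1/(2*(11 + √(-3 + 2))) = 6 + 1/(2*(11 + √(-1))) = 6 + 1/(2*(11 + I)) = 6 + ((11 - I)/122)/2 = 6 + (11 - I)/244 ≈ 6.0451 - 0.0040984*I)
(124 + x)*(-103/38) = (124 + (1475/244 - I/244))*(-103/38) = (31731/244 - I/244)*(-103*1/38) = (31731/244 - I/244)*(-103/38) = -3268293/9272 + 103*I/9272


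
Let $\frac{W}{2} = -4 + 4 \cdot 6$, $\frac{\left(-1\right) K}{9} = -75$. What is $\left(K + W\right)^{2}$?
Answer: $511225$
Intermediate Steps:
$K = 675$ ($K = \left(-9\right) \left(-75\right) = 675$)
$W = 40$ ($W = 2 \left(-4 + 4 \cdot 6\right) = 2 \left(-4 + 24\right) = 2 \cdot 20 = 40$)
$\left(K + W\right)^{2} = \left(675 + 40\right)^{2} = 715^{2} = 511225$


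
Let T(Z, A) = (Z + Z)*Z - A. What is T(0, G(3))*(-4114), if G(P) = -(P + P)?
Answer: -24684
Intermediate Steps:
G(P) = -2*P
T(Z, A) = -A + 2*Z² (T(Z, A) = (2*Z)*Z - A = 2*Z² - A = -A + 2*Z²)
T(0, G(3))*(-4114) = (-(-2)*3 + 2*0²)*(-4114) = (-1*(-6) + 2*0)*(-4114) = (6 + 0)*(-4114) = 6*(-4114) = -24684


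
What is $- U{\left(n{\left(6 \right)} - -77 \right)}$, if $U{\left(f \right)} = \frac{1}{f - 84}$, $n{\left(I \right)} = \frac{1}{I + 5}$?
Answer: $\frac{11}{76} \approx 0.14474$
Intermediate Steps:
$n{\left(I \right)} = \frac{1}{5 + I}$
$U{\left(f \right)} = \frac{1}{-84 + f}$
$- U{\left(n{\left(6 \right)} - -77 \right)} = - \frac{1}{-84 + \left(\frac{1}{5 + 6} - -77\right)} = - \frac{1}{-84 + \left(\frac{1}{11} + 77\right)} = - \frac{1}{-84 + \frac{848}{11}} = - \frac{1}{- \frac{76}{11}} = \left(-1\right) \left(- \frac{11}{76}\right) = \frac{11}{76}$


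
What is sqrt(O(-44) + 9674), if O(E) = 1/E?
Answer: 9*sqrt(57805)/22 ≈ 98.356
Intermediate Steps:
sqrt(O(-44) + 9674) = sqrt(1/(-44) + 9674) = sqrt(-1/44 + 9674) = sqrt(425655/44) = 9*sqrt(57805)/22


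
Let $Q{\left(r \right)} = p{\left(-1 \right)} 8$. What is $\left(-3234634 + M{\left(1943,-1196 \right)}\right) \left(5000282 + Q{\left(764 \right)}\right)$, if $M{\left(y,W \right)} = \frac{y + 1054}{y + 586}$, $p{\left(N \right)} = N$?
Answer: $- \frac{4544908152318954}{281} \approx -1.6174 \cdot 10^{13}$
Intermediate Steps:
$M{\left(y,W \right)} = \frac{1054 + y}{586 + y}$
$Q{\left(r \right)} = -8$ ($Q{\left(r \right)} = \left(-1\right) 8 = -8$)
$\left(-3234634 + M{\left(1943,-1196 \right)}\right) \left(5000282 + Q{\left(764 \right)}\right) = \left(-3234634 + \frac{1054 + 1943}{586 + 1943}\right) \left(5000282 - 8\right) = \left(-3234634 + \frac{1}{2529} \cdot 2997\right) 5000274 = \left(-3234634 + \frac{333}{281}\right) 5000274 = \left(- \frac{908931821}{281}\right) 5000274 = - \frac{4544908152318954}{281}$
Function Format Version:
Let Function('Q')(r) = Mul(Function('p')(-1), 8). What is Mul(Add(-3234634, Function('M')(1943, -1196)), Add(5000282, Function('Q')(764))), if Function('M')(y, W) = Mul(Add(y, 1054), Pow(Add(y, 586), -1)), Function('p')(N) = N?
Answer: Rational(-4544908152318954, 281) ≈ -1.6174e+13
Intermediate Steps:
Function('M')(y, W) = Mul(Pow(Add(586, y), -1), Add(1054, y)) (Function('M')(y, W) = Mul(Add(1054, y), Pow(Add(586, y), -1)) = Mul(Pow(Add(586, y), -1), Add(1054, y)))
Function('Q')(r) = -8 (Function('Q')(r) = Mul(-1, 8) = -8)
Mul(Add(-3234634, Function('M')(1943, -1196)), Add(5000282, Function('Q')(764))) = Mul(Add(-3234634, Mul(Pow(Add(586, 1943), -1), Add(1054, 1943))), Add(5000282, -8)) = Mul(Add(-3234634, Mul(Pow(2529, -1), 2997)), 5000274) = Mul(Add(-3234634, Mul(Rational(1, 2529), 2997)), 5000274) = Mul(Add(-3234634, Rational(333, 281)), 5000274) = Mul(Rational(-908931821, 281), 5000274) = Rational(-4544908152318954, 281)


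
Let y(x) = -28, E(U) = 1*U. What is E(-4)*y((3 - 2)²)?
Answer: 112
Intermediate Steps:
E(U) = U
E(-4)*y((3 - 2)²) = -4*(-28) = 112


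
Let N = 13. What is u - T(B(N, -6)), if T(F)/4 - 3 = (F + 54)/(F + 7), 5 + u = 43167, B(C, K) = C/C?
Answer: 86245/2 ≈ 43123.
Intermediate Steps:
B(C, K) = 1
u = 43162 (u = -5 + 43167 = 43162)
T(F) = 12 + 4*(54 + F)/(7 + F) (T(F) = 12 + 4*((F + 54)/(F + 7)) = 12 + 4*((54 + F)/(7 + F)) = 12 + 4*(54 + F)/(7 + F))
u - T(B(N, -6)) = 43162 - 4*(75 + 4*1)/(7 + 1) = 43162 - 4*(75 + 4)/8 = 43162 - 4*79/8 = 43162 - 1*79/2 = 43162 - 79/2 = 86245/2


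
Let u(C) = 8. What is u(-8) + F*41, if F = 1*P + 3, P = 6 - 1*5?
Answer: 172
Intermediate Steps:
P = 1 (P = 6 - 5 = 1)
F = 4 (F = 1*1 + 3 = 1 + 3 = 4)
u(-8) + F*41 = 8 + 4*41 = 8 + 164 = 172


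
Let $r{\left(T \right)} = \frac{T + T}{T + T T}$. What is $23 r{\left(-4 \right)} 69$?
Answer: $-1058$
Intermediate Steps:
$r{\left(T \right)} = \frac{2 T}{T + T^{2}}$
$23 r{\left(-4 \right)} 69 = 23 \frac{2}{1 - 4} \cdot 69 = 23 \frac{2}{-3} \cdot 69 = 23 \cdot 2 \left(- \frac{1}{3}\right) 69 = 23 \left(- \frac{2}{3}\right) 69 = \left(- \frac{46}{3}\right) 69 = -1058$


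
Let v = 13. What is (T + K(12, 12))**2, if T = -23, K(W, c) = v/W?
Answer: 69169/144 ≈ 480.34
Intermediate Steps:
K(W, c) = 13/W
(T + K(12, 12))**2 = (-23 + 13/12)**2 = (-263/12)**2 = 69169/144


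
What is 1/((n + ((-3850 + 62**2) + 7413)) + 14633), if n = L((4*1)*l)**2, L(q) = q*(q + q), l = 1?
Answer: 1/23064 ≈ 4.3358e-5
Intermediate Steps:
L(q) = 2*q**2 (L(q) = q*(2*q) = 2*q**2)
n = 1024 (n = (2*((4*1)*1)**2)**2 = (2*(4*1)**2)**2 = (2*4**2)**2 = (2*16)**2 = 32**2 = 1024)
1/((n + ((-3850 + 62**2) + 7413)) + 14633) = 1/((1024 + ((-3850 + 62**2) + 7413)) + 14633) = 1/((1024 + ((-3850 + 3844) + 7413)) + 14633) = 1/((1024 + (-6 + 7413)) + 14633) = 1/((1024 + 7407) + 14633) = 1/(8431 + 14633) = 1/23064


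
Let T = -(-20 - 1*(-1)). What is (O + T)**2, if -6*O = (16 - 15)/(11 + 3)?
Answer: 2544025/7056 ≈ 360.55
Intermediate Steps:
O = -1/84 (O = -(16 - 15)/(6*(11 + 3)) = -1/(6*14) = -1/6*1/14 = -1/84 ≈ -0.011905)
T = 19 (T = -(-20 + 1) = -1*(-19) = 19)
(O + T)**2 = (-1/84 + 19)**2 = (1595/84)**2 = 2544025/7056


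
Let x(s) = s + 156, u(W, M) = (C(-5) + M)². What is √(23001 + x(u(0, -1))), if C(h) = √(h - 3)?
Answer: √(23150 - 4*I*√2) ≈ 152.15 - 0.019*I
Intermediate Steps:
C(h) = √(-3 + h)
u(W, M) = (M + 2*I*√2)² (u(W, M) = (√(-3 - 5) + M)² = (√(-8) + M)² = (2*I*√2 + M)² = (M + 2*I*√2)²)
x(s) = 156 + s
√(23001 + x(u(0, -1))) = √(23001 + (156 + (-1 + 2*I*√2)²)) = √(23157 + (-1 + 2*I*√2)²)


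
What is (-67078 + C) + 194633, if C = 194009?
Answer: 321564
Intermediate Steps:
(-67078 + C) + 194633 = (-67078 + 194009) + 194633 = 126931 + 194633 = 321564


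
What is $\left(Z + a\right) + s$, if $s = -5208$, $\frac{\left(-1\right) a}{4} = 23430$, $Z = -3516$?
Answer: $-102444$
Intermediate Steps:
$a = -93720$ ($a = \left(-4\right) 23430 = -93720$)
$\left(Z + a\right) + s = \left(-3516 - 93720\right) - 5208 = -97236 - 5208 = -102444$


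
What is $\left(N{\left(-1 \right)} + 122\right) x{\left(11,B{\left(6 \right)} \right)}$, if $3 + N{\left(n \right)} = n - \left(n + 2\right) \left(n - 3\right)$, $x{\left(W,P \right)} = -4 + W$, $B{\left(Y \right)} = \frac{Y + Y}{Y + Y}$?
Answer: $854$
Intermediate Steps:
$B{\left(Y \right)} = 1$ ($B{\left(Y \right)} = \frac{2 Y}{2 Y} = 2 Y \frac{1}{2 Y} = 1$)
$N{\left(n \right)} = -3 + n - \left(-3 + n\right) \left(2 + n\right)$ ($N{\left(n \right)} = -3 + \left(n - \left(n + 2\right) \left(n - 3\right)\right) = -3 + \left(n - \left(2 + n\right) \left(-3 + n\right)\right) = -3 + \left(n - \left(-3 + n\right) \left(2 + n\right)\right) = -3 + n - \left(-3 + n\right) \left(2 + n\right)$)
$\left(N{\left(-1 \right)} + 122\right) x{\left(11,B{\left(6 \right)} \right)} = \left(\left(3 - \left(-1\right)^{2} + 2 \left(-1\right)\right) + 122\right) \left(-4 + 11\right) = \left(\left(3 - 1 - 2\right) + 122\right) 7 = \left(0 + 122\right) 7 = 122 \cdot 7 = 854$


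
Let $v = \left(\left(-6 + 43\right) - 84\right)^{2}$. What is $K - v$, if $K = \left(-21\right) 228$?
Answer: $-6997$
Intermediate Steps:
$K = -4788$
$v = 2209$ ($v = \left(37 - 84\right)^{2} = \left(-47\right)^{2} = 2209$)
$K - v = -4788 - 2209 = -6997$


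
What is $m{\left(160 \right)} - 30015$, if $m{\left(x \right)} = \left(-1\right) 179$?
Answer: $-30194$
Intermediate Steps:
$m{\left(x \right)} = -179$
$m{\left(160 \right)} - 30015 = -179 - 30015 = -30194$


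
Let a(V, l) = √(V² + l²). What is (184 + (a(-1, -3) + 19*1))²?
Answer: (203 + √10)² ≈ 42503.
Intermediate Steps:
(184 + (a(-1, -3) + 19*1))² = (184 + (√((-1)² + (-3)²) + 19*1))² = (184 + (√(1 + 9) + 19))² = (184 + (√10 + 19))² = (184 + (19 + √10))² = (203 + √10)²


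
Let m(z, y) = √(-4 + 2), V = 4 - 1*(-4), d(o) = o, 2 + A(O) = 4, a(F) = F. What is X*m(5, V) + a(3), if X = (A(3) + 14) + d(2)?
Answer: 3 + 18*I*√2 ≈ 3.0 + 25.456*I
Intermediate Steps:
A(O) = 2 (A(O) = -2 + 4 = 2)
V = 8 (V = 4 + 4 = 8)
m(z, y) = I*√2 (m(z, y) = √(-2) = I*√2)
X = 18 (X = (2 + 14) + 2 = 16 + 2 = 18)
X*m(5, V) + a(3) = 18*(I*√2) + 3 = 18*I*√2 + 3 = 3 + 18*I*√2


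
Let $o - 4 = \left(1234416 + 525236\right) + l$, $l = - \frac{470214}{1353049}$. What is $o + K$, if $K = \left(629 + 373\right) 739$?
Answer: $\frac{3382803338352}{1353049} \approx 2.5001 \cdot 10^{6}$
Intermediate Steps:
$l = - \frac{470214}{1353049}$ ($l = \left(-470214\right) \frac{1}{1353049} = - \frac{470214}{1353049} \approx -0.34752$)
$K = 740478$ ($K = 1002 \cdot 739 = 740478$)
$o = \frac{2380900320930}{1353049}$ ($o = 4 + \left(\left(1234416 + 525236\right) - \frac{470214}{1353049}\right) = 4 + \left(1759652 - \frac{470214}{1353049}\right) = 4 + \frac{2380894908734}{1353049} = \frac{2380900320930}{1353049} \approx 1.7597 \cdot 10^{6}$)
$o + K = \frac{2380900320930}{1353049} + 740478 = \frac{3382803338352}{1353049}$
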